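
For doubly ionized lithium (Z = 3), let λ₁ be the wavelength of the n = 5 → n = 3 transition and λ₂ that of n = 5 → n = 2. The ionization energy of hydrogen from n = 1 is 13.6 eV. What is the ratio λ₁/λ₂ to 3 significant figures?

λ ∝ 1/ΔE ∝ 1/(1/n_f² − 1/n_i²), and the Z² and hc factors cancel in the ratio.
λ₁/λ₂ = (1/2² − 1/5²)/(1/3² − 1/5²) = 0.2100/0.07111 = 2.95.

2.95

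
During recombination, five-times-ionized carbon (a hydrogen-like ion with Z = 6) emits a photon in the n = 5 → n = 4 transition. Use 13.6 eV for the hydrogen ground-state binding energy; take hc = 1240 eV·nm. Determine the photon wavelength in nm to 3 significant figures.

For Z = 6 the level energies scale as Z², so the effective Rydberg energy is 13.6 × 36 = 489.6 eV.
ΔE = 489.6 × (1/4² − 1/5²) = 489.6 × 0.02250 = 11.02 eV.
λ = hc/ΔE = 1240 / 11.02 = 113 nm.

113 nm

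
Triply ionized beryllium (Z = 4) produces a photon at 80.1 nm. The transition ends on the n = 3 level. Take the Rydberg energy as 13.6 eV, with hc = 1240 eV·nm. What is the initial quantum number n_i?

The photon energy is ΔE = hc/λ = 1240 / 80.1 = 15.48 eV.
With Z = 4, ΔE = 217.6 × (1/n_f² − 1/n_i²), so 1/n_f² − 1/n_i² = 0.07114.
With n_f = 3: 1/n_i² = 1/9 − 0.07114 = 0.03997, so n_i ≈ 5.00.

n_i = 5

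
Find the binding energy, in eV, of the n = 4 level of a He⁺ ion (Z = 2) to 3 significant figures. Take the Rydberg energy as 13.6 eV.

3.40 eV

E_n = −13.6 Z²/n² = −54.40/n² eV for Z = 2.
E_4 = −54.40/16 = −3.40 eV, so ionization (to E = 0) requires 3.40 eV.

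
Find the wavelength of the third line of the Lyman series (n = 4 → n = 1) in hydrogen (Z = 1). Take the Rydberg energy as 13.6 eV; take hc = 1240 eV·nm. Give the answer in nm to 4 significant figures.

The Lyman series terminates on n_f = 1; the third line has n_i = 1+3 = 4.
ΔE = 13.60 × (1/1² − 1/4²) = 12.75 eV.
λ = 1240 / 12.75 = 97.25 nm.

97.25 nm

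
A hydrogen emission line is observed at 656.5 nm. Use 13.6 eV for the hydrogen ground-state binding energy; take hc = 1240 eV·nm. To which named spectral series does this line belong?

ΔE = 1240/656.5 = 1.889 eV.
This matches 13.6 × (1/2² − 1/3²), so n_f = 2: the Balmer series.

Balmer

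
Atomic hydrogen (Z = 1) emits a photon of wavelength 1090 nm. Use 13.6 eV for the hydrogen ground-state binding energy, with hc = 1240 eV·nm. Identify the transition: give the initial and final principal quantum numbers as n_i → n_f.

The photon energy is ΔE = hc/λ = 1240 / 1090 = 1.138 eV.
With Z = 1, ΔE = 13.60 × (1/n_f² − 1/n_i²), so 1/n_f² − 1/n_i² = 0.08365.
Trying n_f = 3 gives 1/n_i² = 0.02746, i.e. n_i ≈ 6; this pair matches.

n_i = 6, n_f = 3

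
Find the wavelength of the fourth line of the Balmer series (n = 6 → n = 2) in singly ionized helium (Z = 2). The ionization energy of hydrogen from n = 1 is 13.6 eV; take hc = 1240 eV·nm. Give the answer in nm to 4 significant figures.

The Balmer series terminates on n_f = 2; the fourth line has n_i = 2+4 = 6.
ΔE = 54.40 × (1/2² − 1/6²) = 12.09 eV.
λ = 1240 / 12.09 = 102.6 nm.

102.6 nm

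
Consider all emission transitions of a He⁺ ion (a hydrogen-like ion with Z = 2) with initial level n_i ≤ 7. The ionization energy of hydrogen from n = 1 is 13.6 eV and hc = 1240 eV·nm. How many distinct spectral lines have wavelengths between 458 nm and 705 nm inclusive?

Enumerate all n_i → n_f pairs with 1 ≤ n_f < n_i ≤ 7 and compute λ = 1240 / [13.6·4·(1/n_f² − 1/n_i²)].
Lines falling in [458, 705] nm: 4→3 (468.9 nm), 7→4 (541.5 nm), 6→4 (656.5 nm).

3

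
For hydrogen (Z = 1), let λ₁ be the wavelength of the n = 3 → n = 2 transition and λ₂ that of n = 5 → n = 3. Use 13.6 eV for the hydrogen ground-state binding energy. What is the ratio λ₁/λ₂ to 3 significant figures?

λ ∝ 1/ΔE ∝ 1/(1/n_f² − 1/n_i²), and the Z² and hc factors cancel in the ratio.
λ₁/λ₂ = (1/3² − 1/5²)/(1/2² − 1/3²) = 0.07111/0.1389 = 0.512.

0.512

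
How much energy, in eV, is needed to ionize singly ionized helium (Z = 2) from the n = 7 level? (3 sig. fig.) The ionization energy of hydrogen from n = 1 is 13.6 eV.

1.11 eV

E_n = −13.6 Z²/n² = −54.40/n² eV for Z = 2.
E_7 = −54.40/49 = −1.11 eV, so ionization (to E = 0) requires 1.11 eV.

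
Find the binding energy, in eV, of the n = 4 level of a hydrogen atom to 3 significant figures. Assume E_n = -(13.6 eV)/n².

0.850 eV

E_4 = −13.60/16 = −0.850 eV, so ionization (to E = 0) requires 0.850 eV.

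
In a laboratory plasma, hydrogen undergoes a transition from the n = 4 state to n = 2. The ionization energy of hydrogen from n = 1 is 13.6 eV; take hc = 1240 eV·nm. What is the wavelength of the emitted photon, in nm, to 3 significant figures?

ΔE = 13.60 × (1/2² − 1/4²) = 13.60 × 0.1875 = 2.550 eV.
λ = hc/ΔE = 1240 / 2.550 = 486 nm.

486 nm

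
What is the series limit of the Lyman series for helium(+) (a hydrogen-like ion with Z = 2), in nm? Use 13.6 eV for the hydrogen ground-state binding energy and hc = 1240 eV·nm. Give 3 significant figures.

22.8 nm

The Lyman series has lower level n_f = 1; the series limit corresponds to n_i → ∞.
ΔE_max = 13.6 × 4 / 1² = 54.40 eV.
λ_min = 1240 / 54.40 = 22.8 nm.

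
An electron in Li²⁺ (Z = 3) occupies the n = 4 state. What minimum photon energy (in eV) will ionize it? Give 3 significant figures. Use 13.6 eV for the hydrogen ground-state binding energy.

7.65 eV

E_n = −13.6 Z²/n² = −122.4/n² eV for Z = 3.
E_4 = −122.4/16 = −7.65 eV, so ionization (to E = 0) requires 7.65 eV.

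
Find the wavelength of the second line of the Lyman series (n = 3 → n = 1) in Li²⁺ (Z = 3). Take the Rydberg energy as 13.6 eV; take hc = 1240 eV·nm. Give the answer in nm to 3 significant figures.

11.4 nm

The Lyman series terminates on n_f = 1; the second line has n_i = 1+2 = 3.
ΔE = 122.4 × (1/1² − 1/3²) = 108.8 eV.
λ = 1240 / 108.8 = 11.4 nm.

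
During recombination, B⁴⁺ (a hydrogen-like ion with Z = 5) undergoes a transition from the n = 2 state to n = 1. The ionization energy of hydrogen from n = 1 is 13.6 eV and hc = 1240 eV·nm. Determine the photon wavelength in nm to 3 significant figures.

4.86 nm

For Z = 5 the level energies scale as Z², so the effective Rydberg energy is 13.6 × 25 = 340.0 eV.
ΔE = 340.0 × (1/1² − 1/2²) = 340.0 × 0.7500 = 255.0 eV.
λ = hc/ΔE = 1240 / 255.0 = 4.86 nm.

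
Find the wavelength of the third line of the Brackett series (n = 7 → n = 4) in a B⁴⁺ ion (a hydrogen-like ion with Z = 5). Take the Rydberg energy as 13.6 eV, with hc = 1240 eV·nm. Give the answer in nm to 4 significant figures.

86.65 nm

The Brackett series terminates on n_f = 4; the third line has n_i = 4+3 = 7.
ΔE = 340.0 × (1/4² − 1/7²) = 14.31 eV.
λ = 1240 / 14.31 = 86.65 nm.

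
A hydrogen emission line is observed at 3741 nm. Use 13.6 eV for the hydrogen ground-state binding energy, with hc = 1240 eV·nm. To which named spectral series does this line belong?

Pfund

ΔE = 1240/3741 = 0.3315 eV.
This matches 13.6 × (1/5² − 1/8²), so n_f = 5: the Pfund series.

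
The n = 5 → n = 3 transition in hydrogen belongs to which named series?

The series is set by the lower level: n_f = 3 is the Paschen series.

Paschen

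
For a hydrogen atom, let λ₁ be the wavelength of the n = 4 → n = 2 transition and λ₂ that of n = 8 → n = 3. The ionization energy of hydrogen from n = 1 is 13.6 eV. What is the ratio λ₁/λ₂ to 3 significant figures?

0.509

λ ∝ 1/ΔE ∝ 1/(1/n_f² − 1/n_i²), and the Z² and hc factors cancel in the ratio.
λ₁/λ₂ = (1/3² − 1/8²)/(1/2² − 1/4²) = 0.09549/0.1875 = 0.509.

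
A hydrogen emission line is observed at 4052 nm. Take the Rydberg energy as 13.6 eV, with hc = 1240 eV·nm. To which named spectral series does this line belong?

ΔE = 1240/4052 = 0.3060 eV.
This matches 13.6 × (1/4² − 1/5²), so n_f = 4: the Brackett series.

Brackett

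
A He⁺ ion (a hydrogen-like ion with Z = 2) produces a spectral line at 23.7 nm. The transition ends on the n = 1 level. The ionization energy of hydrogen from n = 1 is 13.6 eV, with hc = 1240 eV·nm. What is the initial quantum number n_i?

The photon energy is ΔE = hc/λ = 1240 / 23.7 = 52.32 eV.
With Z = 2, ΔE = 54.40 × (1/n_f² − 1/n_i²), so 1/n_f² − 1/n_i² = 0.9618.
With n_f = 1: 1/n_i² = 1/1 − 0.9618 = 0.03822, so n_i ≈ 5.11.

n_i = 5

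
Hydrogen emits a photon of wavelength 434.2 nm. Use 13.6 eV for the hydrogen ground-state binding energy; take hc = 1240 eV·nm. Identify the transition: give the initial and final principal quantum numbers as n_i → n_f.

n_i = 5, n_f = 2

The photon energy is ΔE = hc/λ = 1240 / 434.2 = 2.856 eV.
With Z = 1, ΔE = 13.60 × (1/n_f² − 1/n_i²), so 1/n_f² − 1/n_i² = 0.2100.
Trying n_f = 2 gives 1/n_i² = 0.04001, i.e. n_i ≈ 5; this pair matches.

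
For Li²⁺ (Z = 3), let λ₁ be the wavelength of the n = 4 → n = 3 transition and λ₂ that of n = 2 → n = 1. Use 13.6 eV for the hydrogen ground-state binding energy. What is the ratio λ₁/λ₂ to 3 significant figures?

15.4

λ ∝ 1/ΔE ∝ 1/(1/n_f² − 1/n_i²), and the Z² and hc factors cancel in the ratio.
λ₁/λ₂ = (1/1² − 1/2²)/(1/3² − 1/4²) = 0.7500/0.04861 = 15.4.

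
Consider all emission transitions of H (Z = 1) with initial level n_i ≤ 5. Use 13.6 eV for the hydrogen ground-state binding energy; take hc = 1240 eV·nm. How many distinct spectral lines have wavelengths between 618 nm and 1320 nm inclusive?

2

Enumerate all n_i → n_f pairs with 1 ≤ n_f < n_i ≤ 5 and compute λ = 1240 / [13.6·1·(1/n_f² − 1/n_i²)].
Lines falling in [618, 1320] nm: 3→2 (656.5 nm), 5→3 (1282 nm).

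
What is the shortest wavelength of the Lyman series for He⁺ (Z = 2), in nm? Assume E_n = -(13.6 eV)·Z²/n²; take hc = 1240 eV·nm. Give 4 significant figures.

The Lyman series has lower level n_f = 1; the series limit corresponds to n_i → ∞.
ΔE_max = 13.6 × 4 / 1² = 54.40 eV.
λ_min = 1240 / 54.40 = 22.79 nm.

22.79 nm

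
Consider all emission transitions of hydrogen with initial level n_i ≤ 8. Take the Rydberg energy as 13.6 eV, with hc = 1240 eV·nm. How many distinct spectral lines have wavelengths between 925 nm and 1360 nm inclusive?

Enumerate all n_i → n_f pairs with 1 ≤ n_f < n_i ≤ 8 and compute λ = 1240 / [13.6·1·(1/n_f² − 1/n_i²)].
Lines falling in [925, 1360] nm: 8→3 (954.9 nm), 7→3 (1005 nm), 6→3 (1094 nm), 5→3 (1282 nm).

4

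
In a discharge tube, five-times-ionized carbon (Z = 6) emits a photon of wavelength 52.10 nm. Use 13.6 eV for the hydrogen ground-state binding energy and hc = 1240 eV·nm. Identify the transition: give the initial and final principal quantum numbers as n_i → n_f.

n_i = 4, n_f = 3

The photon energy is ΔE = hc/λ = 1240 / 52.10 = 23.80 eV.
With Z = 6, ΔE = 489.6 × (1/n_f² − 1/n_i²), so 1/n_f² − 1/n_i² = 0.04861.
Trying n_f = 3 gives 1/n_i² = 0.06250, i.e. n_i ≈ 4; this pair matches.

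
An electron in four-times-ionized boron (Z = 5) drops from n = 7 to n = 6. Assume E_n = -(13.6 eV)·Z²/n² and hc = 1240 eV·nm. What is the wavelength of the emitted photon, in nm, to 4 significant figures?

494.9 nm

For Z = 5 the level energies scale as Z², so the effective Rydberg energy is 13.6 × 25 = 340.0 eV.
ΔE = 340.0 × (1/6² − 1/7²) = 340.0 × 0.007370 = 2.506 eV.
λ = hc/ΔE = 1240 / 2.506 = 494.9 nm.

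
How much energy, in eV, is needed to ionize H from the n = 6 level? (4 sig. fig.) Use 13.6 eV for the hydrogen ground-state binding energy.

E_6 = −13.60/36 = −0.3778 eV, so ionization (to E = 0) requires 0.3778 eV.

0.3778 eV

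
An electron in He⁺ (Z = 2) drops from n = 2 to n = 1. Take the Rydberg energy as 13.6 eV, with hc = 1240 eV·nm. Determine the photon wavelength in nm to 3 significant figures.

30.4 nm

For Z = 2 the level energies scale as Z², so the effective Rydberg energy is 13.6 × 4 = 54.40 eV.
ΔE = 54.40 × (1/1² − 1/2²) = 54.40 × 0.7500 = 40.80 eV.
λ = hc/ΔE = 1240 / 40.80 = 30.4 nm.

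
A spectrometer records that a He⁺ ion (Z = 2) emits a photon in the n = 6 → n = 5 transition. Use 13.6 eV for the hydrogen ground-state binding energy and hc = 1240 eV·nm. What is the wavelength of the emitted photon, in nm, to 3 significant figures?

1860 nm

For Z = 2 the level energies scale as Z², so the effective Rydberg energy is 13.6 × 4 = 54.40 eV.
ΔE = 54.40 × (1/5² − 1/6²) = 54.40 × 0.01222 = 0.6649 eV.
λ = hc/ΔE = 1240 / 0.6649 = 1860 nm.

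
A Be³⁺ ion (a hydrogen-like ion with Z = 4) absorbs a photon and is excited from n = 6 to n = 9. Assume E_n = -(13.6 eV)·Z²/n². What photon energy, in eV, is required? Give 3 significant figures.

The Bohr energies scale as Z², so for Z = 4: E_n = −217.6/n² eV.
E_9 = −217.6/81 = −2.686 eV and E_6 = −217.6/36 = −6.044 eV.
The photon energy is |E_9 − E_6| = 3.36 eV.

3.36 eV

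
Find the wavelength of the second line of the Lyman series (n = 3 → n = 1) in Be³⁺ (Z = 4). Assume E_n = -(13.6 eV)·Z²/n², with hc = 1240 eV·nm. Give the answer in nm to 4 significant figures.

6.411 nm

The Lyman series terminates on n_f = 1; the second line has n_i = 1+2 = 3.
ΔE = 217.6 × (1/1² − 1/3²) = 193.4 eV.
λ = 1240 / 193.4 = 6.411 nm.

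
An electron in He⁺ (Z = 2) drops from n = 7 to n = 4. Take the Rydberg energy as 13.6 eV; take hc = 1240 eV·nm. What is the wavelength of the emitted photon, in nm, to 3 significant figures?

542 nm

For Z = 2 the level energies scale as Z², so the effective Rydberg energy is 13.6 × 4 = 54.40 eV.
ΔE = 54.40 × (1/4² − 1/7²) = 54.40 × 0.04209 = 2.290 eV.
λ = hc/ΔE = 1240 / 2.290 = 542 nm.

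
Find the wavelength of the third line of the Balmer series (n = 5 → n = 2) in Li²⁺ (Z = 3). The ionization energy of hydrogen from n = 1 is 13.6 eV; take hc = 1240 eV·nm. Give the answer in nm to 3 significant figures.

48.2 nm

The Balmer series terminates on n_f = 2; the third line has n_i = 2+3 = 5.
ΔE = 122.4 × (1/2² − 1/5²) = 25.70 eV.
λ = 1240 / 25.70 = 48.2 nm.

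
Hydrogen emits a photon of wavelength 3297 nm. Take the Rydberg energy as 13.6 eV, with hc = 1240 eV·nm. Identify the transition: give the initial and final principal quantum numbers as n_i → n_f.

n_i = 9, n_f = 5

The photon energy is ΔE = hc/λ = 1240 / 3297 = 0.3761 eV.
With Z = 1, ΔE = 13.60 × (1/n_f² − 1/n_i²), so 1/n_f² − 1/n_i² = 0.02765.
Trying n_f = 5 gives 1/n_i² = 0.01235, i.e. n_i ≈ 9; this pair matches.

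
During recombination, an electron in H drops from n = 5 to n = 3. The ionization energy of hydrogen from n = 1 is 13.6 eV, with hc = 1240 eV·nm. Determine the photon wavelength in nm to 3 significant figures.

ΔE = 13.60 × (1/3² − 1/5²) = 13.60 × 0.07111 = 0.9671 eV.
λ = hc/ΔE = 1240 / 0.9671 = 1280 nm.

1280 nm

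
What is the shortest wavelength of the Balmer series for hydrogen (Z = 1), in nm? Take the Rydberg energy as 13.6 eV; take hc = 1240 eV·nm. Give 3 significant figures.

The Balmer series has lower level n_f = 2; the series limit corresponds to n_i → ∞.
ΔE_max = 13.6 × 1 / 2² = 3.400 eV.
λ_min = 1240 / 3.400 = 365 nm.

365 nm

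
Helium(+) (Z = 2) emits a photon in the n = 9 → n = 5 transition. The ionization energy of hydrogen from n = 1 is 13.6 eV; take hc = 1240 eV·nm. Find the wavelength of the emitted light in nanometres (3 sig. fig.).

824 nm

For Z = 2 the level energies scale as Z², so the effective Rydberg energy is 13.6 × 4 = 54.40 eV.
ΔE = 54.40 × (1/5² − 1/9²) = 54.40 × 0.02765 = 1.504 eV.
λ = hc/ΔE = 1240 / 1.504 = 824 nm.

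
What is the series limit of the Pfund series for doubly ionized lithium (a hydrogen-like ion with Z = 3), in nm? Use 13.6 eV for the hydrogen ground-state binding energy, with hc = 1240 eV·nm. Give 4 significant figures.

253.3 nm

The Pfund series has lower level n_f = 5; the series limit corresponds to n_i → ∞.
ΔE_max = 13.6 × 9 / 5² = 4.896 eV.
λ_min = 1240 / 4.896 = 253.3 nm.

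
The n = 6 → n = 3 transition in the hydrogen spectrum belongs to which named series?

Paschen

The series is set by the lower level: n_f = 3 is the Paschen series.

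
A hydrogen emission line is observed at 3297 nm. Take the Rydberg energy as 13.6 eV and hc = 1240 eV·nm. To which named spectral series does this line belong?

ΔE = 1240/3297 = 0.3761 eV.
This matches 13.6 × (1/5² − 1/9²), so n_f = 5: the Pfund series.

Pfund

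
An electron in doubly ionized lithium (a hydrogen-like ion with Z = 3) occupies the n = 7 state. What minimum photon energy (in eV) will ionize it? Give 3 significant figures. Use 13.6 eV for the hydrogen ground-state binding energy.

E_n = −13.6 Z²/n² = −122.4/n² eV for Z = 3.
E_7 = −122.4/49 = −2.50 eV, so ionization (to E = 0) requires 2.50 eV.

2.50 eV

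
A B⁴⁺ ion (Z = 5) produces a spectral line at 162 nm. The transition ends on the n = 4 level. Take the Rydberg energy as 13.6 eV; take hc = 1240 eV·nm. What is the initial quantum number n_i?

n_i = 5

The photon energy is ΔE = hc/λ = 1240 / 162 = 7.654 eV.
With Z = 5, ΔE = 340.0 × (1/n_f² − 1/n_i²), so 1/n_f² − 1/n_i² = 0.02251.
With n_f = 4: 1/n_i² = 1/16 − 0.02251 = 0.03999, so n_i ≈ 5.00.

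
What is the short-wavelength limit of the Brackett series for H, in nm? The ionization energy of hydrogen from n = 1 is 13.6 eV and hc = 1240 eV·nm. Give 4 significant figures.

1459 nm

The Brackett series has lower level n_f = 4; the series limit corresponds to n_i → ∞.
ΔE_max = 13.6 × 1 / 4² = 0.8500 eV.
λ_min = 1240 / 0.8500 = 1459 nm.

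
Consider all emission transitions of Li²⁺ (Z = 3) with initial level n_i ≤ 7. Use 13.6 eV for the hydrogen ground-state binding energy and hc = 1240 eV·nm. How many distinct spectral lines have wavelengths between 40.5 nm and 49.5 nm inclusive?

Enumerate all n_i → n_f pairs with 1 ≤ n_f < n_i ≤ 7 and compute λ = 1240 / [13.6·9·(1/n_f² − 1/n_i²)].
Lines falling in [40.5, 49.5] nm: 7→2 (44.12 nm), 6→2 (45.59 nm), 5→2 (48.24 nm).

3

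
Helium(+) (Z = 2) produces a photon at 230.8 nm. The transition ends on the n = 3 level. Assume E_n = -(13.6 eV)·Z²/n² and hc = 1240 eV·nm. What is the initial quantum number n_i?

n_i = 9

The photon energy is ΔE = hc/λ = 1240 / 230.8 = 5.373 eV.
With Z = 2, ΔE = 54.40 × (1/n_f² − 1/n_i²), so 1/n_f² − 1/n_i² = 0.09876.
With n_f = 3: 1/n_i² = 1/9 − 0.09876 = 0.01235, so n_i ≈ 9.00.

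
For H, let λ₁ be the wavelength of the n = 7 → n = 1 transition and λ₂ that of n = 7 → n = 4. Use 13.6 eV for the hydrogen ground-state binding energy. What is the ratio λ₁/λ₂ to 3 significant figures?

λ ∝ 1/ΔE ∝ 1/(1/n_f² − 1/n_i²), and the Z² and hc factors cancel in the ratio.
λ₁/λ₂ = (1/4² − 1/7²)/(1/1² − 1/7²) = 0.04209/0.9796 = 0.0430.

0.0430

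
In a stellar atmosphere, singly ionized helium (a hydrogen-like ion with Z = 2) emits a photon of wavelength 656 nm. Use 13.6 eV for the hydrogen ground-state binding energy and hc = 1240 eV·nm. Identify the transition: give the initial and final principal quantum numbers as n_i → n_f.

n_i = 6, n_f = 4

The photon energy is ΔE = hc/λ = 1240 / 656 = 1.890 eV.
With Z = 2, ΔE = 54.40 × (1/n_f² − 1/n_i²), so 1/n_f² − 1/n_i² = 0.03475.
Trying n_f = 4 gives 1/n_i² = 0.02775, i.e. n_i ≈ 6; this pair matches.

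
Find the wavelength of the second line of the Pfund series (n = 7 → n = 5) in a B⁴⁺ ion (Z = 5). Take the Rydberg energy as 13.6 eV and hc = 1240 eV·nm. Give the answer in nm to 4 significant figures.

186.2 nm

The Pfund series terminates on n_f = 5; the second line has n_i = 5+2 = 7.
ΔE = 340.0 × (1/5² − 1/7²) = 6.661 eV.
λ = 1240 / 6.661 = 186.2 nm.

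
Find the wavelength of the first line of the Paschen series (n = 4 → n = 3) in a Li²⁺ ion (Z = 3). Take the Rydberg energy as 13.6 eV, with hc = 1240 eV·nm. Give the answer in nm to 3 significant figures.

208 nm

The Paschen series terminates on n_f = 3; the first line has n_i = 3+1 = 4.
ΔE = 122.4 × (1/3² − 1/4²) = 5.950 eV.
λ = 1240 / 5.950 = 208 nm.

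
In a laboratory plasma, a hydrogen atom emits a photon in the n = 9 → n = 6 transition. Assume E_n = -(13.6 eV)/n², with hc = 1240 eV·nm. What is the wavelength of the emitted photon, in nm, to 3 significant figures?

ΔE = 13.60 × (1/6² − 1/9²) = 13.60 × 0.01543 = 0.2099 eV.
λ = hc/ΔE = 1240 / 0.2099 = 5910 nm.

5910 nm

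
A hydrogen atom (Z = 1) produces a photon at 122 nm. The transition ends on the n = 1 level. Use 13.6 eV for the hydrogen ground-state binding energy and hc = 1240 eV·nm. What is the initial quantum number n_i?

The photon energy is ΔE = hc/λ = 1240 / 122 = 10.16 eV.
With Z = 1, ΔE = 13.60 × (1/n_f² − 1/n_i²), so 1/n_f² − 1/n_i² = 0.7473.
With n_f = 1: 1/n_i² = 1/1 − 0.7473 = 0.2527, so n_i ≈ 1.99.

n_i = 2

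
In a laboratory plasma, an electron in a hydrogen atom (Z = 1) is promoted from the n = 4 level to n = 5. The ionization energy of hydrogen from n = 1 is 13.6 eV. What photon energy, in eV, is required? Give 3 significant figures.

0.306 eV

E_5 = −13.60/25 = −0.5440 eV and E_4 = −13.60/16 = −0.8500 eV.
The photon energy is |E_5 − E_4| = 0.306 eV.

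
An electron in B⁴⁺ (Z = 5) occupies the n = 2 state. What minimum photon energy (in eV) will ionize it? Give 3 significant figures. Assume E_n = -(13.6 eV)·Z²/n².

85.0 eV

E_n = −13.6 Z²/n² = −340.0/n² eV for Z = 5.
E_2 = −340.0/4 = −85.0 eV, so ionization (to E = 0) requires 85.0 eV.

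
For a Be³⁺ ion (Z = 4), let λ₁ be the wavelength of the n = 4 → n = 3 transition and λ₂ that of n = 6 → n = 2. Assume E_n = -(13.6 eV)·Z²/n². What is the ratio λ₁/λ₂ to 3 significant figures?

λ ∝ 1/ΔE ∝ 1/(1/n_f² − 1/n_i²), and the Z² and hc factors cancel in the ratio.
λ₁/λ₂ = (1/2² − 1/6²)/(1/3² − 1/4²) = 0.2222/0.04861 = 4.57.

4.57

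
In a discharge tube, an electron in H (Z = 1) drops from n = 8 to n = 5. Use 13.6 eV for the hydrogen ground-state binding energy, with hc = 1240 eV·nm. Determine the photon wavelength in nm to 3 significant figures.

3740 nm

ΔE = 13.60 × (1/5² − 1/8²) = 13.60 × 0.02438 = 0.3315 eV.
λ = hc/ΔE = 1240 / 0.3315 = 3740 nm.
This line belongs to the Pfund series.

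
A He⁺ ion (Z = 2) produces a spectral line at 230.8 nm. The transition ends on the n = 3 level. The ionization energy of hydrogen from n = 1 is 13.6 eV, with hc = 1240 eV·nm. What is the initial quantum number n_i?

n_i = 9

The photon energy is ΔE = hc/λ = 1240 / 230.8 = 5.373 eV.
With Z = 2, ΔE = 54.40 × (1/n_f² − 1/n_i²), so 1/n_f² − 1/n_i² = 0.09876.
With n_f = 3: 1/n_i² = 1/9 − 0.09876 = 0.01235, so n_i ≈ 9.00.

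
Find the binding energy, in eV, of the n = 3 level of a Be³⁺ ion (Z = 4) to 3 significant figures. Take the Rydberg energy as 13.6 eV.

E_n = −13.6 Z²/n² = −217.6/n² eV for Z = 4.
E_3 = −217.6/9 = −24.2 eV, so ionization (to E = 0) requires 24.2 eV.

24.2 eV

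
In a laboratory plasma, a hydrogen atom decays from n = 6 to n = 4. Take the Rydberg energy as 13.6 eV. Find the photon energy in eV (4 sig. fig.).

E_6 = −13.60/36 = −0.3778 eV and E_4 = −13.60/16 = −0.8500 eV.
The photon energy is |E_6 − E_4| = 0.4722 eV.

0.4722 eV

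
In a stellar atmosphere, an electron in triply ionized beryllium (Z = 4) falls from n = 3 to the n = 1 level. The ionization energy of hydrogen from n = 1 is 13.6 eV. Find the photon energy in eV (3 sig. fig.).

The Bohr energies scale as Z², so for Z = 4: E_n = −217.6/n² eV.
E_3 = −217.6/9 = −24.18 eV and E_1 = −217.6/1 = −217.6 eV.
The photon energy is |E_3 − E_1| = 193 eV.

193 eV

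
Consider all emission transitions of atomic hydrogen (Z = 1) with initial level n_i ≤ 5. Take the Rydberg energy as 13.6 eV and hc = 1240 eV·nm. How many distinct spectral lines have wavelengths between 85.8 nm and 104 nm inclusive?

3

Enumerate all n_i → n_f pairs with 1 ≤ n_f < n_i ≤ 5 and compute λ = 1240 / [13.6·1·(1/n_f² − 1/n_i²)].
Lines falling in [85.8, 104] nm: 5→1 (94.98 nm), 4→1 (97.25 nm), 3→1 (102.6 nm).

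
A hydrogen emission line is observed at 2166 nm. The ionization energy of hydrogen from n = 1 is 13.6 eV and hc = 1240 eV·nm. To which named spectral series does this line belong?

Brackett

ΔE = 1240/2166 = 0.5725 eV.
This matches 13.6 × (1/4² − 1/7²), so n_f = 4: the Brackett series.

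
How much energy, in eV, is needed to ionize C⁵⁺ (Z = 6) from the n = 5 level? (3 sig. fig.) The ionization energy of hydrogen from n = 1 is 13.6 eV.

19.6 eV

E_n = −13.6 Z²/n² = −489.6/n² eV for Z = 6.
E_5 = −489.6/25 = −19.6 eV, so ionization (to E = 0) requires 19.6 eV.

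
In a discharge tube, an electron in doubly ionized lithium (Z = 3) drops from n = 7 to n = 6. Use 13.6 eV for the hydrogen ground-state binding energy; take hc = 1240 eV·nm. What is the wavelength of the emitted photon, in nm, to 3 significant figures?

1370 nm

For Z = 3 the level energies scale as Z², so the effective Rydberg energy is 13.6 × 9 = 122.4 eV.
ΔE = 122.4 × (1/6² − 1/7²) = 122.4 × 0.007370 = 0.9020 eV.
λ = hc/ΔE = 1240 / 0.9020 = 1370 nm.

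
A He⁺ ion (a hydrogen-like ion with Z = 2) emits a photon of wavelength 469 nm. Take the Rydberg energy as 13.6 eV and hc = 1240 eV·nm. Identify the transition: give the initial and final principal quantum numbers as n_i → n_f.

n_i = 4, n_f = 3

The photon energy is ΔE = hc/λ = 1240 / 469 = 2.644 eV.
With Z = 2, ΔE = 54.40 × (1/n_f² − 1/n_i²), so 1/n_f² − 1/n_i² = 0.04860.
Trying n_f = 3 gives 1/n_i² = 0.06251, i.e. n_i ≈ 4; this pair matches.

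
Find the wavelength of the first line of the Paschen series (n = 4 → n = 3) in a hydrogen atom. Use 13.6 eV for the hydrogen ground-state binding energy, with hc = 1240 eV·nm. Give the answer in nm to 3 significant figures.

1880 nm

The Paschen series terminates on n_f = 3; the first line has n_i = 3+1 = 4.
ΔE = 13.60 × (1/3² − 1/4²) = 0.6611 eV.
λ = 1240 / 0.6611 = 1880 nm.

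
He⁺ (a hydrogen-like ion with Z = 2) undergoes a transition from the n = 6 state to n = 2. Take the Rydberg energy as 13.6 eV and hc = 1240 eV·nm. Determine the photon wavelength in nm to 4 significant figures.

For Z = 2 the level energies scale as Z², so the effective Rydberg energy is 13.6 × 4 = 54.40 eV.
ΔE = 54.40 × (1/2² − 1/6²) = 54.40 × 0.2222 = 12.09 eV.
λ = hc/ΔE = 1240 / 12.09 = 102.6 nm.

102.6 nm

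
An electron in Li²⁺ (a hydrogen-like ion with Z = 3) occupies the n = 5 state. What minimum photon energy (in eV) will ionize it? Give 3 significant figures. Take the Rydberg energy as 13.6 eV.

4.90 eV

E_n = −13.6 Z²/n² = −122.4/n² eV for Z = 3.
E_5 = −122.4/25 = −4.90 eV, so ionization (to E = 0) requires 4.90 eV.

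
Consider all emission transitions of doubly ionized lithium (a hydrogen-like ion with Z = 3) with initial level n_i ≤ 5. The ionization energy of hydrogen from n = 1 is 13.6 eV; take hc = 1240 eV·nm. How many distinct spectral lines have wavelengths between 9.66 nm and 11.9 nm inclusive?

3

Enumerate all n_i → n_f pairs with 1 ≤ n_f < n_i ≤ 5 and compute λ = 1240 / [13.6·9·(1/n_f² − 1/n_i²)].
Lines falling in [9.66, 11.9] nm: 5→1 (10.55 nm), 4→1 (10.81 nm), 3→1 (11.40 nm).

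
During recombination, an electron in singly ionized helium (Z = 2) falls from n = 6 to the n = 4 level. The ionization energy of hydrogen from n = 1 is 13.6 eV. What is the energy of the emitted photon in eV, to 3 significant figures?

1.89 eV

The Bohr energies scale as Z², so for Z = 2: E_n = −54.40/n² eV.
E_6 = −54.40/36 = −1.511 eV and E_4 = −54.40/16 = −3.400 eV.
The photon energy is |E_6 − E_4| = 1.89 eV.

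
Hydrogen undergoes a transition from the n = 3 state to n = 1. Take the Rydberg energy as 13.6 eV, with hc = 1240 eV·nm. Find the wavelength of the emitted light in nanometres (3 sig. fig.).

ΔE = 13.60 × (1/1² − 1/3²) = 13.60 × 0.8889 = 12.09 eV.
λ = hc/ΔE = 1240 / 12.09 = 103 nm.

103 nm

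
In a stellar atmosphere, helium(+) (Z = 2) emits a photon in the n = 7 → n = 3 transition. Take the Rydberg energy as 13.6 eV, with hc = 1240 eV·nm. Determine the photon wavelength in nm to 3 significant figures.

251 nm

For Z = 2 the level energies scale as Z², so the effective Rydberg energy is 13.6 × 4 = 54.40 eV.
ΔE = 54.40 × (1/3² − 1/7²) = 54.40 × 0.09070 = 4.934 eV.
λ = hc/ΔE = 1240 / 4.934 = 251 nm.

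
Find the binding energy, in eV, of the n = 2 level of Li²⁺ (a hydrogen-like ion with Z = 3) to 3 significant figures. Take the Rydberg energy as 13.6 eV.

E_n = −13.6 Z²/n² = −122.4/n² eV for Z = 3.
E_2 = −122.4/4 = −30.6 eV, so ionization (to E = 0) requires 30.6 eV.

30.6 eV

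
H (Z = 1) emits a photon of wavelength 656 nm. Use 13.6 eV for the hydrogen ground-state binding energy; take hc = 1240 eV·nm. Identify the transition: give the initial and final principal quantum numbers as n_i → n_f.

n_i = 3, n_f = 2

The photon energy is ΔE = hc/λ = 1240 / 656 = 1.890 eV.
With Z = 1, ΔE = 13.60 × (1/n_f² − 1/n_i²), so 1/n_f² − 1/n_i² = 0.1390.
Trying n_f = 2 gives 1/n_i² = 0.1110, i.e. n_i ≈ 3; this pair matches.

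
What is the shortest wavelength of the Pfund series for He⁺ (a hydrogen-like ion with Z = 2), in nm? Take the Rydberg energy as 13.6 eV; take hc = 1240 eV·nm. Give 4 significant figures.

The Pfund series has lower level n_f = 5; the series limit corresponds to n_i → ∞.
ΔE_max = 13.6 × 4 / 5² = 2.176 eV.
λ_min = 1240 / 2.176 = 569.9 nm.

569.9 nm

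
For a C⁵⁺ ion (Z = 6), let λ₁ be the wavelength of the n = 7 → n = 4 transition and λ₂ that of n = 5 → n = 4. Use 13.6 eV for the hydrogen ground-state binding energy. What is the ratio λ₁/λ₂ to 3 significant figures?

0.535

λ ∝ 1/ΔE ∝ 1/(1/n_f² − 1/n_i²), and the Z² and hc factors cancel in the ratio.
λ₁/λ₂ = (1/4² − 1/5²)/(1/4² − 1/7²) = 0.02250/0.04209 = 0.535.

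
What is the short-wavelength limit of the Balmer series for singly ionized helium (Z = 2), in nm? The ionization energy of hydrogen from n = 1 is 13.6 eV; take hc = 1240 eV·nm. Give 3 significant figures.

The Balmer series has lower level n_f = 2; the series limit corresponds to n_i → ∞.
ΔE_max = 13.6 × 4 / 2² = 13.60 eV.
λ_min = 1240 / 13.60 = 91.2 nm.

91.2 nm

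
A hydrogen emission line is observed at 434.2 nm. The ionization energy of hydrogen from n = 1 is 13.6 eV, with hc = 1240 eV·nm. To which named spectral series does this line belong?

ΔE = 1240/434.2 = 2.856 eV.
This matches 13.6 × (1/2² − 1/5²), so n_f = 2: the Balmer series.

Balmer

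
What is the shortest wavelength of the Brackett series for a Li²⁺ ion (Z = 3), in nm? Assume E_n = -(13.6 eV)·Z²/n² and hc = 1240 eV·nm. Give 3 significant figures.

162 nm

The Brackett series has lower level n_f = 4; the series limit corresponds to n_i → ∞.
ΔE_max = 13.6 × 9 / 4² = 7.650 eV.
λ_min = 1240 / 7.650 = 162 nm.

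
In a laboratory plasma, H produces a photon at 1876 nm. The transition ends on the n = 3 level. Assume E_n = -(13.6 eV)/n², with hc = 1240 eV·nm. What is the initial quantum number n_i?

n_i = 4

The photon energy is ΔE = hc/λ = 1240 / 1876 = 0.6610 eV.
With Z = 1, ΔE = 13.60 × (1/n_f² − 1/n_i²), so 1/n_f² − 1/n_i² = 0.04860.
With n_f = 3: 1/n_i² = 1/9 − 0.04860 = 0.06251, so n_i ≈ 4.00.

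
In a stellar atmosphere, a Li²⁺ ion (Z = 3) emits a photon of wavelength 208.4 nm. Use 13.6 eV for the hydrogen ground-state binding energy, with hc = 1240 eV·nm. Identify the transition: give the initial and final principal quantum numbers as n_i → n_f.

n_i = 4, n_f = 3

The photon energy is ΔE = hc/λ = 1240 / 208.4 = 5.950 eV.
With Z = 3, ΔE = 122.4 × (1/n_f² − 1/n_i²), so 1/n_f² − 1/n_i² = 0.04861.
Trying n_f = 3 gives 1/n_i² = 0.06250, i.e. n_i ≈ 4; this pair matches.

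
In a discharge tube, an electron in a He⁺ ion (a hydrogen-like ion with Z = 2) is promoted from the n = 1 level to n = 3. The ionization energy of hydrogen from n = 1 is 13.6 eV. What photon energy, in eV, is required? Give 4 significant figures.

48.36 eV

The Bohr energies scale as Z², so for Z = 2: E_n = −54.40/n² eV.
E_3 = −54.40/9 = −6.044 eV and E_1 = −54.40/1 = −54.40 eV.
The photon energy is |E_3 − E_1| = 48.36 eV.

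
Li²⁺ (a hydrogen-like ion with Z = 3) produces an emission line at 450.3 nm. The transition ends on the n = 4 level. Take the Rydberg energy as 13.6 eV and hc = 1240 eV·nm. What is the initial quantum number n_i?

n_i = 5

The photon energy is ΔE = hc/λ = 1240 / 450.3 = 2.754 eV.
With Z = 3, ΔE = 122.4 × (1/n_f² − 1/n_i²), so 1/n_f² − 1/n_i² = 0.02250.
With n_f = 4: 1/n_i² = 1/16 − 0.02250 = 0.04000, so n_i ≈ 5.00.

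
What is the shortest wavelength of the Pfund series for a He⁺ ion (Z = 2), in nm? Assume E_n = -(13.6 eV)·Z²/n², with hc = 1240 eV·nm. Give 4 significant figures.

569.9 nm

The Pfund series has lower level n_f = 5; the series limit corresponds to n_i → ∞.
ΔE_max = 13.6 × 4 / 5² = 2.176 eV.
λ_min = 1240 / 2.176 = 569.9 nm.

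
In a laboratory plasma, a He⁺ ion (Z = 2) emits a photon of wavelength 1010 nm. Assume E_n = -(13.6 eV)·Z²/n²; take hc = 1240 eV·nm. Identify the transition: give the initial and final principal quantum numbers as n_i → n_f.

The photon energy is ΔE = hc/λ = 1240 / 1010 = 1.228 eV.
With Z = 2, ΔE = 54.40 × (1/n_f² − 1/n_i²), so 1/n_f² − 1/n_i² = 0.02257.
Trying n_f = 4 gives 1/n_i² = 0.03993, i.e. n_i ≈ 5; this pair matches.

n_i = 5, n_f = 4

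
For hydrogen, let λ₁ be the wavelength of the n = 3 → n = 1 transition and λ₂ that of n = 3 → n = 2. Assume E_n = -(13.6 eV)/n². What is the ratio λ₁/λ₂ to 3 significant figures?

0.156

λ ∝ 1/ΔE ∝ 1/(1/n_f² − 1/n_i²), and the Z² and hc factors cancel in the ratio.
λ₁/λ₂ = (1/2² − 1/3²)/(1/1² − 1/3²) = 0.1389/0.8889 = 0.156.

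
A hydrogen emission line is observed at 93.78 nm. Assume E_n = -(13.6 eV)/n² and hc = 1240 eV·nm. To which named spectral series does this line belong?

Lyman

ΔE = 1240/93.78 = 13.22 eV.
This matches 13.6 × (1/1² − 1/6²), so n_f = 1: the Lyman series.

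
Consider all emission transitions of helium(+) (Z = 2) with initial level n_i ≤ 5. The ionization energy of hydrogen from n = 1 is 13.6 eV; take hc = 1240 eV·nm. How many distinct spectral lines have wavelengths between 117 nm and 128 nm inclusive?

1

Enumerate all n_i → n_f pairs with 1 ≤ n_f < n_i ≤ 5 and compute λ = 1240 / [13.6·4·(1/n_f² − 1/n_i²)].
Lines falling in [117, 128] nm: 4→2 (121.6 nm).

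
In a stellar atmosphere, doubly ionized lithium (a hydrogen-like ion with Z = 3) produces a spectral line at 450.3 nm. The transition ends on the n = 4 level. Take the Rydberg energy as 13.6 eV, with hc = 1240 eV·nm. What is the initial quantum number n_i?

The photon energy is ΔE = hc/λ = 1240 / 450.3 = 2.754 eV.
With Z = 3, ΔE = 122.4 × (1/n_f² − 1/n_i²), so 1/n_f² − 1/n_i² = 0.02250.
With n_f = 4: 1/n_i² = 1/16 − 0.02250 = 0.04000, so n_i ≈ 5.00.

n_i = 5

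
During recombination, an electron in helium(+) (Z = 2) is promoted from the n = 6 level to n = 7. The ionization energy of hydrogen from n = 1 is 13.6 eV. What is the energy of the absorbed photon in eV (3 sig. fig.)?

0.401 eV

The Bohr energies scale as Z², so for Z = 2: E_n = −54.40/n² eV.
E_7 = −54.40/49 = −1.110 eV and E_6 = −54.40/36 = −1.511 eV.
The photon energy is |E_7 − E_6| = 0.401 eV.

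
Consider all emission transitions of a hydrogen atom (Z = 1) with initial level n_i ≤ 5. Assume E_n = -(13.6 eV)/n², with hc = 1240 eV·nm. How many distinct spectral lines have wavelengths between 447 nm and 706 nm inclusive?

2

Enumerate all n_i → n_f pairs with 1 ≤ n_f < n_i ≤ 5 and compute λ = 1240 / [13.6·1·(1/n_f² − 1/n_i²)].
Lines falling in [447, 706] nm: 4→2 (486.3 nm), 3→2 (656.5 nm).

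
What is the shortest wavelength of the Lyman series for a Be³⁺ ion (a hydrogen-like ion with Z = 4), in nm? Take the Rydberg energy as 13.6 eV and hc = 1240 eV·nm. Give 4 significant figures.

5.699 nm

The Lyman series has lower level n_f = 1; the series limit corresponds to n_i → ∞.
ΔE_max = 13.6 × 16 / 1² = 217.6 eV.
λ_min = 1240 / 217.6 = 5.699 nm.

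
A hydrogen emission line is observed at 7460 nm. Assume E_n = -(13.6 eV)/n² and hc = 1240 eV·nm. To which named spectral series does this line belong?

ΔE = 1240/7460 = 0.1662 eV.
This matches 13.6 × (1/5² − 1/6²), so n_f = 5: the Pfund series.

Pfund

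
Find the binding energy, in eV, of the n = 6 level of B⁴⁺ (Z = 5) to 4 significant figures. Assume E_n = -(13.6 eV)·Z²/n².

E_n = −13.6 Z²/n² = −340.0/n² eV for Z = 5.
E_6 = −340.0/36 = −9.444 eV, so ionization (to E = 0) requires 9.444 eV.

9.444 eV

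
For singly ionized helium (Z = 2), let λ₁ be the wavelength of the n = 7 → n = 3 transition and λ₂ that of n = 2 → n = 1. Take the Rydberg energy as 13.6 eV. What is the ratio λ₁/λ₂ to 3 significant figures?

8.27

λ ∝ 1/ΔE ∝ 1/(1/n_f² − 1/n_i²), and the Z² and hc factors cancel in the ratio.
λ₁/λ₂ = (1/1² − 1/2²)/(1/3² − 1/7²) = 0.7500/0.09070 = 8.27.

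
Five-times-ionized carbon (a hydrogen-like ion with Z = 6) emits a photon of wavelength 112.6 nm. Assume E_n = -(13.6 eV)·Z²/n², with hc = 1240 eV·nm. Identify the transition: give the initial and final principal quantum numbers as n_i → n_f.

n_i = 5, n_f = 4

The photon energy is ΔE = hc/λ = 1240 / 112.6 = 11.01 eV.
With Z = 6, ΔE = 489.6 × (1/n_f² − 1/n_i²), so 1/n_f² − 1/n_i² = 0.02249.
Trying n_f = 4 gives 1/n_i² = 0.04001, i.e. n_i ≈ 5; this pair matches.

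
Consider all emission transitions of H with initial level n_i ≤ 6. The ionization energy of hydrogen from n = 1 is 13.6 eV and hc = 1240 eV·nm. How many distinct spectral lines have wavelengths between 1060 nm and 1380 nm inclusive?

2

Enumerate all n_i → n_f pairs with 1 ≤ n_f < n_i ≤ 6 and compute λ = 1240 / [13.6·1·(1/n_f² − 1/n_i²)].
Lines falling in [1060, 1380] nm: 6→3 (1094 nm), 5→3 (1282 nm).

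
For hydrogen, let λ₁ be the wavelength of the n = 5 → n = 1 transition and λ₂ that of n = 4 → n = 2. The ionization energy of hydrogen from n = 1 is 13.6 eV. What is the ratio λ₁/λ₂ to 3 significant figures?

0.195

λ ∝ 1/ΔE ∝ 1/(1/n_f² − 1/n_i²), and the Z² and hc factors cancel in the ratio.
λ₁/λ₂ = (1/2² − 1/4²)/(1/1² − 1/5²) = 0.1875/0.9600 = 0.195.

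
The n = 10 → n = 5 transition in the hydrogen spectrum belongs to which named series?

Pfund

The series is set by the lower level: n_f = 5 is the Pfund series.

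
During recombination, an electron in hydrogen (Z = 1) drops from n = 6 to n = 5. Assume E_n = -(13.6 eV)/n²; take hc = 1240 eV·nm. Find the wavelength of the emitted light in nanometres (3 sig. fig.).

7460 nm

ΔE = 13.60 × (1/5² − 1/6²) = 13.60 × 0.01222 = 0.1662 eV.
λ = hc/ΔE = 1240 / 0.1662 = 7460 nm.
This line belongs to the Pfund series.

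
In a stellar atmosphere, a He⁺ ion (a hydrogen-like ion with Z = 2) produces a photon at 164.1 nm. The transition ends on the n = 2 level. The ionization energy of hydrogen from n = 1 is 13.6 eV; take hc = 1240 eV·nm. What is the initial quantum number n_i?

n_i = 3

The photon energy is ΔE = hc/λ = 1240 / 164.1 = 7.556 eV.
With Z = 2, ΔE = 54.40 × (1/n_f² − 1/n_i²), so 1/n_f² − 1/n_i² = 0.1389.
With n_f = 2: 1/n_i² = 1/4 − 0.1389 = 0.1111, so n_i ≈ 3.00.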